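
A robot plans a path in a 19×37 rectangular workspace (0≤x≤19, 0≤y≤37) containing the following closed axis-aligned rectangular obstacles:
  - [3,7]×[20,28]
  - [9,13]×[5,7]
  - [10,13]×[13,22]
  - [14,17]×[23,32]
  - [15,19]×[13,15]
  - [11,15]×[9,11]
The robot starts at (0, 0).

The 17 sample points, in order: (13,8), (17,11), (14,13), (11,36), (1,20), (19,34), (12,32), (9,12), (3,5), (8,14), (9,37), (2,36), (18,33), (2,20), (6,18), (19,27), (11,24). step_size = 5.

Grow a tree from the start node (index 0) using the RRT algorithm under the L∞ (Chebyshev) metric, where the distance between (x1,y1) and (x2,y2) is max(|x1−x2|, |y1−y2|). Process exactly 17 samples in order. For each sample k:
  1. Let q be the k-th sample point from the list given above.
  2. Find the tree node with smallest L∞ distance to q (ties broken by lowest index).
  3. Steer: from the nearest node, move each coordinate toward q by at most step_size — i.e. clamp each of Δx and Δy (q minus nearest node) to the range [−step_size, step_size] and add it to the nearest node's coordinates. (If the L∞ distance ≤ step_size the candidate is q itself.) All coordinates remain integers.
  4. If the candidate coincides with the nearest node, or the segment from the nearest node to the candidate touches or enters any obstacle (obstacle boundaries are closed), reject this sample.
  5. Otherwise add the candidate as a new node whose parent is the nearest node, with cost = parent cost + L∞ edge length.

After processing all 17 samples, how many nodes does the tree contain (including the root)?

1. q=(13,8) nearest=0 d=13 new=(5,5) → add node 1 parent=0 cost=5
2. q=(17,11) nearest=1 d=12 new=(10,10) → add node 2 parent=1 cost=10
3. q=(14,13) nearest=2 d=4 new=(14,13) → blocked by [11,15]×[9,11], reject
4. q=(11,36) nearest=2 d=26 new=(11,15) → blocked by [10,13]×[13,22], reject
5. q=(1,20) nearest=2 d=10 new=(5,15) → add node 3 parent=2 cost=15
6. q=(19,34) nearest=3 d=19 new=(10,20) → blocked by [10,13]×[13,22], reject
7. q=(12,32) nearest=3 d=17 new=(10,20) → blocked by [10,13]×[13,22], reject
8. q=(9,12) nearest=2 d=2 new=(9,12) → add node 4 parent=2 cost=12
9. q=(3,5) nearest=1 d=2 new=(3,5) → add node 5 parent=1 cost=7
10. q=(8,14) nearest=4 d=2 new=(8,14) → add node 6 parent=4 cost=14
11. q=(9,37) nearest=3 d=22 new=(9,20) → add node 7 parent=3 cost=20
12. q=(2,36) nearest=7 d=16 new=(4,25) → blocked by [3,7]×[20,28], reject
13. q=(18,33) nearest=7 d=13 new=(14,25) → blocked by [10,13]×[13,22], reject
14. q=(2,20) nearest=3 d=5 new=(2,20) → add node 8 parent=3 cost=20
15. q=(6,18) nearest=3 d=3 new=(6,18) → add node 9 parent=3 cost=18
16. q=(19,27) nearest=7 d=10 new=(14,25) → blocked by [10,13]×[13,22], reject
17. q=(11,24) nearest=7 d=4 new=(11,24) → blocked by [10,13]×[13,22], reject

Node count: 10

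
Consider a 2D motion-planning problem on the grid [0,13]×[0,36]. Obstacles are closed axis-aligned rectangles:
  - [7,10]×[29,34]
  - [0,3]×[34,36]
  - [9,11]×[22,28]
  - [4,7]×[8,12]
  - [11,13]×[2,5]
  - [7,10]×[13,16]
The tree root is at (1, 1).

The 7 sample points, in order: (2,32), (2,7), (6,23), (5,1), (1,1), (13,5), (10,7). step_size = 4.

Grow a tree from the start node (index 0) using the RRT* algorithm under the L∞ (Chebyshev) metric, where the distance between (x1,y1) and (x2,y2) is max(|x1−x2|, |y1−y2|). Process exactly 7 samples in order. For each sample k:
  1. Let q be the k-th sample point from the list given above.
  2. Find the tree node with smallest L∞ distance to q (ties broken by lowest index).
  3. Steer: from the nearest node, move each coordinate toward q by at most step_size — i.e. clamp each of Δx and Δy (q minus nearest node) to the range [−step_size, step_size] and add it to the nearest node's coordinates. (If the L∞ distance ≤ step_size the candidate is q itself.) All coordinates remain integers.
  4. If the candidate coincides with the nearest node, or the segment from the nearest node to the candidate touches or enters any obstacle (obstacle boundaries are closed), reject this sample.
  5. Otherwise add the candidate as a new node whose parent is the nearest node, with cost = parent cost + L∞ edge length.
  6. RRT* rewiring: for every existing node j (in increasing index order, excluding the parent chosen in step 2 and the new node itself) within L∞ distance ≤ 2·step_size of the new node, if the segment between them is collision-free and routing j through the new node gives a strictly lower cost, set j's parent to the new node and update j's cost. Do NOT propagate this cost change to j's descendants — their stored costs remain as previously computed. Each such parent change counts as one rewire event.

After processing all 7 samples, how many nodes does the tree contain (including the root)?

1. q=(2,32) nearest=0 d=31 new=(2,5) → add node 1 parent=0 cost=4
2. q=(2,7) nearest=1 d=2 new=(2,7) → add node 2 parent=1 cost=6
3. q=(6,23) nearest=2 d=16 new=(6,11) → blocked by [4,7]×[8,12], reject
4. q=(5,1) nearest=0 d=4 new=(5,1) → add node 3 parent=0 cost=4
5. q=(1,1) nearest=0 d=0 → coincident, reject
6. q=(13,5) nearest=3 d=8 new=(9,5) → add node 4 parent=3 cost=8
7. q=(10,7) nearest=4 d=2 new=(10,7) → add node 5 parent=4 cost=10

Node count: 6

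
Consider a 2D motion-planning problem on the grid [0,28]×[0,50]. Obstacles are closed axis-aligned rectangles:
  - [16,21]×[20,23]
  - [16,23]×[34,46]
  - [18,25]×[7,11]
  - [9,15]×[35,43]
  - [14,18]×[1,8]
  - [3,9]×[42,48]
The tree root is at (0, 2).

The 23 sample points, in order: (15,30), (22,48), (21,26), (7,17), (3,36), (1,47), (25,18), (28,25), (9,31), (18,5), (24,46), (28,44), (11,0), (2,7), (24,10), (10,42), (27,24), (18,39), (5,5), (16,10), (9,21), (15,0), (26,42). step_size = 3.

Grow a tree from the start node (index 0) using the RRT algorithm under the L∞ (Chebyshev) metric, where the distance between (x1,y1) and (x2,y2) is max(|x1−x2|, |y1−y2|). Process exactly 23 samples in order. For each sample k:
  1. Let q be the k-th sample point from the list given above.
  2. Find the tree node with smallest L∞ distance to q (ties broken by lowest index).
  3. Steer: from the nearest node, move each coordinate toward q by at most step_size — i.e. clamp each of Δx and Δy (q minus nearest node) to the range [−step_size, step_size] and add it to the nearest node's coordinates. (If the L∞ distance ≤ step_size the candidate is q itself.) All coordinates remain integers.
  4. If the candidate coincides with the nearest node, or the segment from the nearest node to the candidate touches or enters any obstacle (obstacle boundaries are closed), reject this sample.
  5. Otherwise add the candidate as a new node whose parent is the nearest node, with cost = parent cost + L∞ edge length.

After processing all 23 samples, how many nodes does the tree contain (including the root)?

1. q=(15,30) nearest=0 d=28 new=(3,5) → add node 1 parent=0 cost=3
2. q=(22,48) nearest=1 d=43 new=(6,8) → add node 2 parent=1 cost=6
3. q=(21,26) nearest=2 d=18 new=(9,11) → add node 3 parent=2 cost=9
4. q=(7,17) nearest=3 d=6 new=(7,14) → add node 4 parent=3 cost=12
5. q=(3,36) nearest=4 d=22 new=(4,17) → add node 5 parent=4 cost=15
6. q=(1,47) nearest=5 d=30 new=(1,20) → add node 6 parent=5 cost=18
7. q=(25,18) nearest=3 d=16 new=(12,14) → add node 7 parent=3 cost=12
8. q=(28,25) nearest=7 d=16 new=(15,17) → add node 8 parent=7 cost=15
9. q=(9,31) nearest=6 d=11 new=(4,23) → add node 9 parent=6 cost=21
10. q=(18,5) nearest=3 d=9 new=(12,8) → add node 10 parent=3 cost=12
11. q=(24,46) nearest=9 d=23 new=(7,26) → add node 11 parent=9 cost=24
12. q=(28,44) nearest=11 d=21 new=(10,29) → add node 12 parent=11 cost=27
13. q=(11,0) nearest=1 d=8 new=(6,2) → add node 13 parent=1 cost=6
14. q=(2,7) nearest=1 d=2 new=(2,7) → add node 14 parent=1 cost=5
15. q=(24,10) nearest=8 d=9 new=(18,14) → add node 15 parent=8 cost=18
16. q=(10,42) nearest=12 d=13 new=(10,32) → add node 16 parent=12 cost=30
17. q=(27,24) nearest=15 d=10 new=(21,17) → add node 17 parent=15 cost=21
18. q=(18,39) nearest=16 d=8 new=(13,35) → blocked by [9,15]×[35,43], reject
19. q=(5,5) nearest=1 d=2 new=(5,5) → add node 18 parent=1 cost=5
20. q=(16,10) nearest=7 d=4 new=(15,11) → add node 19 parent=7 cost=15
21. q=(9,21) nearest=5 d=5 new=(7,20) → add node 20 parent=5 cost=18
22. q=(15,0) nearest=10 d=8 new=(15,5) → blocked by [14,18]×[1,8], reject
23. q=(26,42) nearest=12 d=16 new=(13,32) → add node 21 parent=12 cost=30

Node count: 22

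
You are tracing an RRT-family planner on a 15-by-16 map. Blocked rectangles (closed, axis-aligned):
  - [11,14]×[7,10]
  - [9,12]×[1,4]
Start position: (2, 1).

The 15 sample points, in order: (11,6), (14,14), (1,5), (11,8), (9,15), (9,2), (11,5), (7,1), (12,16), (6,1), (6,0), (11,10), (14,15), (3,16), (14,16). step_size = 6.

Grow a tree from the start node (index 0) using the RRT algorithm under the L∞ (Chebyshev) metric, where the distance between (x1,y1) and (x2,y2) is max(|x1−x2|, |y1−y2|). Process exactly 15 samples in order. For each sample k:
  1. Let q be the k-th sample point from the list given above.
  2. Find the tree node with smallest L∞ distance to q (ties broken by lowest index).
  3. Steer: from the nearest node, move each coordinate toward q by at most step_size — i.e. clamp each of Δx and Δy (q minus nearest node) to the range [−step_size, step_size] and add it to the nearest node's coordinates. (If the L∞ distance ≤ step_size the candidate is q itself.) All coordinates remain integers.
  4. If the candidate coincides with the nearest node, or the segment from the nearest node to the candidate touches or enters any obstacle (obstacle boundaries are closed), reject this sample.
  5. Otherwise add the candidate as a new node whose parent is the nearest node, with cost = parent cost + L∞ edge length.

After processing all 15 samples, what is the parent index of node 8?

Parent of node 8: 5

1. q=(11,6) nearest=0 d=9 new=(8,6) → add node 1 parent=0 cost=6
2. q=(14,14) nearest=1 d=8 new=(14,12) → blocked by [11,14]×[7,10], reject
3. q=(1,5) nearest=0 d=4 new=(1,5) → add node 2 parent=0 cost=4
4. q=(11,8) nearest=1 d=3 new=(11,8) → blocked by [11,14]×[7,10], reject
5. q=(9,15) nearest=1 d=9 new=(9,12) → add node 3 parent=1 cost=12
6. q=(9,2) nearest=1 d=4 new=(9,2) → blocked by [9,12]×[1,4], reject
7. q=(11,5) nearest=1 d=3 new=(11,5) → add node 4 parent=1 cost=9
8. q=(7,1) nearest=4 d=4 new=(7,1) → blocked by [9,12]×[1,4], reject
9. q=(12,16) nearest=3 d=4 new=(12,16) → add node 5 parent=3 cost=16
10. q=(6,1) nearest=0 d=4 new=(6,1) → add node 6 parent=0 cost=4
11. q=(6,0) nearest=6 d=1 new=(6,0) → add node 7 parent=6 cost=5
12. q=(11,10) nearest=3 d=2 new=(11,10) → blocked by [11,14]×[7,10], reject
13. q=(14,15) nearest=5 d=2 new=(14,15) → add node 8 parent=5 cost=18
14. q=(3,16) nearest=3 d=6 new=(3,16) → add node 9 parent=3 cost=18
15. q=(14,16) nearest=8 d=1 new=(14,16) → add node 10 parent=8 cost=19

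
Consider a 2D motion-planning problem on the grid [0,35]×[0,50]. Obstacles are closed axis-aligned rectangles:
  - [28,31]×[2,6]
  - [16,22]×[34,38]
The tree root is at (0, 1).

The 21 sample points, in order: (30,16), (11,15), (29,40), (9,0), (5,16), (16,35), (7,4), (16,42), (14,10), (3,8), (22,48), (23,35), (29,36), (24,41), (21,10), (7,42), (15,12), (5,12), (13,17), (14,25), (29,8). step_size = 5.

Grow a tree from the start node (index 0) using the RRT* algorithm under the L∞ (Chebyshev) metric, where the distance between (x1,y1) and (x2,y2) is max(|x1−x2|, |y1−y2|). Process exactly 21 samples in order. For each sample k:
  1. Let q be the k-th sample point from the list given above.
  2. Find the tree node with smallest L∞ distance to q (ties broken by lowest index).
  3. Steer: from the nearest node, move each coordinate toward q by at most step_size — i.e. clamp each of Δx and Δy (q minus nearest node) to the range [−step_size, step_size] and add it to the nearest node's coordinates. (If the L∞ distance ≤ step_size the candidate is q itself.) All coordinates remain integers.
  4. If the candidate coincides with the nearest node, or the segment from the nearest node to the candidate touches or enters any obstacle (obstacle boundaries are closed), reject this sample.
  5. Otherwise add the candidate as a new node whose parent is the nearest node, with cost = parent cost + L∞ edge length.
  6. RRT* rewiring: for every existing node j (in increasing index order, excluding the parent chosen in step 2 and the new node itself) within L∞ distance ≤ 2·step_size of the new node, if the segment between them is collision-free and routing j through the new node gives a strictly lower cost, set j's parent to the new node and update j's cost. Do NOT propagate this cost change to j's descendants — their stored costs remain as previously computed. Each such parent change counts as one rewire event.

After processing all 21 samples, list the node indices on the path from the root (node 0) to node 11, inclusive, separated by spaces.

Path: 0 1 2 3 6 8 11

1. q=(30,16) nearest=0 d=30 new=(5,6) → add node 1 parent=0 cost=5
2. q=(11,15) nearest=1 d=9 new=(10,11) → add node 2 parent=1 cost=10
3. q=(29,40) nearest=2 d=29 new=(15,16) → add node 3 parent=2 cost=15
4. q=(9,0) nearest=1 d=6 new=(9,1) → add node 4 parent=1 cost=10
5. q=(5,16) nearest=2 d=5 new=(5,16) → add node 5 parent=2 cost=15
6. q=(16,35) nearest=3 d=19 new=(16,21) → add node 6 parent=3 cost=20
7. q=(7,4) nearest=1 d=2 new=(7,4) → add node 7 parent=1 cost=7
8. q=(16,42) nearest=6 d=21 new=(16,26) → add node 8 parent=6 cost=25
9. q=(14,10) nearest=2 d=4 new=(14,10) → add node 9 parent=2 cost=14
10. q=(3,8) nearest=1 d=2 new=(3,8) → add node 10 parent=1 cost=7
11. q=(22,48) nearest=8 d=22 new=(21,31) → add node 11 parent=8 cost=30
12. q=(23,35) nearest=11 d=4 new=(23,35) → add node 12 parent=11 cost=34
13. q=(29,36) nearest=12 d=6 new=(28,36) → add node 13 parent=12 cost=39
14. q=(24,41) nearest=13 d=5 new=(24,41) → add node 14 parent=13 cost=44
15. q=(21,10) nearest=3 d=6 new=(20,11) → add node 15 parent=3 cost=20
16. q=(7,42) nearest=11 d=14 new=(16,36) → blocked by [16,22]×[34,38], reject
17. q=(15,12) nearest=9 d=2 new=(15,12) → add node 16 parent=9 cost=16
18. q=(5,12) nearest=5 d=4 new=(5,12) → add node 17 parent=5 cost=19
19. q=(13,17) nearest=3 d=2 new=(13,17) → add node 18 parent=3 cost=17
20. q=(14,25) nearest=8 d=2 new=(14,25) → add node 19 parent=8 cost=27
21. q=(29,8) nearest=15 d=9 new=(25,8) → add node 20 parent=15 cost=25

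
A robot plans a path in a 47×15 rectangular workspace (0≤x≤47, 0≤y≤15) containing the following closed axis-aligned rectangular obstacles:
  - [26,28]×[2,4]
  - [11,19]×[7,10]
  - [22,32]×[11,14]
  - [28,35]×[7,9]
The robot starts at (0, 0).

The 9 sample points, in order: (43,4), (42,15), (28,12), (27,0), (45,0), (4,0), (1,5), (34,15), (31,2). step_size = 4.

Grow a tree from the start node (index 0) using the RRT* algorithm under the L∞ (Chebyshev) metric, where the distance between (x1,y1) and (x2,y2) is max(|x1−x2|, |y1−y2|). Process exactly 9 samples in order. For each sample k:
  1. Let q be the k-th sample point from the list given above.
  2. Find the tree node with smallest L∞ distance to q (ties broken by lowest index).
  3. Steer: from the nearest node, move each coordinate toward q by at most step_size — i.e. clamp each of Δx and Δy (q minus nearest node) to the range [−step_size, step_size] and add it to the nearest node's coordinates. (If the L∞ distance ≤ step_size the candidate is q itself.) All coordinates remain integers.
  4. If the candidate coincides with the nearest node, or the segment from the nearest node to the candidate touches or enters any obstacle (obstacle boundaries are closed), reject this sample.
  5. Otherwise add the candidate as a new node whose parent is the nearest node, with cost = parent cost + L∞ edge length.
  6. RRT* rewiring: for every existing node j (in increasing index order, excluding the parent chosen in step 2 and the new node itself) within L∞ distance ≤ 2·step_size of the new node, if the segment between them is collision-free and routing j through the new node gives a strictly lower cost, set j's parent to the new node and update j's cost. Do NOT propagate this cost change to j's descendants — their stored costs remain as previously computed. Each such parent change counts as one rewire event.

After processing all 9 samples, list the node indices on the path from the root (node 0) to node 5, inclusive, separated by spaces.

Path: 0 1 5

1. q=(43,4) nearest=0 d=43 new=(4,4) → add node 1 parent=0 cost=4
2. q=(42,15) nearest=1 d=38 new=(8,8) → add node 2 parent=1 cost=8
3. q=(28,12) nearest=2 d=20 new=(12,12) → add node 3 parent=2 cost=12
4. q=(27,0) nearest=3 d=15 new=(16,8) → blocked by [11,19]×[7,10], reject
5. q=(45,0) nearest=3 d=33 new=(16,8) → blocked by [11,19]×[7,10], reject
6. q=(4,0) nearest=0 d=4 new=(4,0) → add node 4 parent=0 cost=4
7. q=(1,5) nearest=1 d=3 new=(1,5) → add node 5 parent=1 cost=7
8. q=(34,15) nearest=3 d=22 new=(16,15) → add node 6 parent=3 cost=16
9. q=(31,2) nearest=6 d=15 new=(20,11) → add node 7 parent=6 cost=20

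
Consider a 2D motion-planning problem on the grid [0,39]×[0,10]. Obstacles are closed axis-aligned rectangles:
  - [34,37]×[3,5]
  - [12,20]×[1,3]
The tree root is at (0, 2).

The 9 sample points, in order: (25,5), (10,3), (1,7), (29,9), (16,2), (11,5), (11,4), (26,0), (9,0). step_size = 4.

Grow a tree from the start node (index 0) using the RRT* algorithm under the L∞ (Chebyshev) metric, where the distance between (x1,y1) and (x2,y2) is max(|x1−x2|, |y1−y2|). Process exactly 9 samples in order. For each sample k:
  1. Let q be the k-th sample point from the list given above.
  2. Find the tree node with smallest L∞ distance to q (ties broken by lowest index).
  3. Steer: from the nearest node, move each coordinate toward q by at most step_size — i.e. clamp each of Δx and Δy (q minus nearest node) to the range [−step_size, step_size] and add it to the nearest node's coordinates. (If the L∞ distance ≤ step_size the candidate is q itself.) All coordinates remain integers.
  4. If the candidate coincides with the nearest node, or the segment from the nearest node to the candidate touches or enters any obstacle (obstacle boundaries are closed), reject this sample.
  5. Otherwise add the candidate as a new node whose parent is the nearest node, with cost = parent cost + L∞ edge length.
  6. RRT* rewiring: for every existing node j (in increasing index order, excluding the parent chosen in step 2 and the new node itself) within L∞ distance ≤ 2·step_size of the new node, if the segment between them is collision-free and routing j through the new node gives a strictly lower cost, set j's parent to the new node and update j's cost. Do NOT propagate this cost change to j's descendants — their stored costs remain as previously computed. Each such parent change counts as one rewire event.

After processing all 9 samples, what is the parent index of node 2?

1. q=(25,5) nearest=0 d=25 new=(4,5) → add node 1 parent=0 cost=4
2. q=(10,3) nearest=1 d=6 new=(8,3) → add node 2 parent=1 cost=8
3. q=(1,7) nearest=1 d=3 new=(1,7) → add node 3 parent=1 cost=7
4. q=(29,9) nearest=2 d=21 new=(12,7) → add node 4 parent=2 cost=12
5. q=(16,2) nearest=4 d=5 new=(16,3) → blocked by [12,20]×[1,3], reject
6. q=(11,5) nearest=4 d=2 new=(11,5) → add node 5 parent=4 cost=14
7. q=(11,4) nearest=5 d=1 new=(11,4) → add node 6 parent=5 cost=15
8. q=(26,0) nearest=4 d=14 new=(16,3) → blocked by [12,20]×[1,3], reject
9. q=(9,0) nearest=2 d=3 new=(9,0) → add node 7 parent=2 cost=11

Parent of node 2: 1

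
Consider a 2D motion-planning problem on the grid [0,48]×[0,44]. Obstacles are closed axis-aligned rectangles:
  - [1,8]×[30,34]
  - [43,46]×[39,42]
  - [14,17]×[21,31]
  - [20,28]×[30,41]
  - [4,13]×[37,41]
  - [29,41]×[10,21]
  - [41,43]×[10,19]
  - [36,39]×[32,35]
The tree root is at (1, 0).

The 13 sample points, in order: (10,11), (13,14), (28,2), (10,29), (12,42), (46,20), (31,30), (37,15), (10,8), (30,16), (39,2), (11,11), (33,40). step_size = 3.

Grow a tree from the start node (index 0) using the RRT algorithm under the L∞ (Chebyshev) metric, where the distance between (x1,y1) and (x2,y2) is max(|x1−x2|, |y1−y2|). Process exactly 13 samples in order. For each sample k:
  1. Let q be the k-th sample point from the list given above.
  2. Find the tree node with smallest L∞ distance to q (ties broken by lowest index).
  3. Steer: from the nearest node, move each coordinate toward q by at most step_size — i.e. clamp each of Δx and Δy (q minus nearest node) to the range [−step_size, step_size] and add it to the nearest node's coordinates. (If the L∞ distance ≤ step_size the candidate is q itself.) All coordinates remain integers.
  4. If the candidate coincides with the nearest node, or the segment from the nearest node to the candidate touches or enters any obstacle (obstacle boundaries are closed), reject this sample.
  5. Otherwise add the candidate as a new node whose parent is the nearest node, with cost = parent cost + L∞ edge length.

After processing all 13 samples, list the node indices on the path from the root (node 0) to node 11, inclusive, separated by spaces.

1. q=(10,11) nearest=0 d=11 new=(4,3) → add node 1 parent=0 cost=3
2. q=(13,14) nearest=1 d=11 new=(7,6) → add node 2 parent=1 cost=6
3. q=(28,2) nearest=2 d=21 new=(10,3) → add node 3 parent=2 cost=9
4. q=(10,29) nearest=2 d=23 new=(10,9) → add node 4 parent=2 cost=9
5. q=(12,42) nearest=4 d=33 new=(12,12) → add node 5 parent=4 cost=12
6. q=(46,20) nearest=5 d=34 new=(15,15) → add node 6 parent=5 cost=15
7. q=(31,30) nearest=6 d=16 new=(18,18) → add node 7 parent=6 cost=18
8. q=(37,15) nearest=7 d=19 new=(21,15) → add node 8 parent=7 cost=21
9. q=(10,8) nearest=4 d=1 new=(10,8) → add node 9 parent=4 cost=10
10. q=(30,16) nearest=8 d=9 new=(24,16) → add node 10 parent=8 cost=24
11. q=(39,2) nearest=10 d=15 new=(27,13) → add node 11 parent=10 cost=27
12. q=(11,11) nearest=5 d=1 new=(11,11) → add node 12 parent=5 cost=13
13. q=(33,40) nearest=7 d=22 new=(21,21) → add node 13 parent=7 cost=21

Path: 0 1 2 4 5 6 7 8 10 11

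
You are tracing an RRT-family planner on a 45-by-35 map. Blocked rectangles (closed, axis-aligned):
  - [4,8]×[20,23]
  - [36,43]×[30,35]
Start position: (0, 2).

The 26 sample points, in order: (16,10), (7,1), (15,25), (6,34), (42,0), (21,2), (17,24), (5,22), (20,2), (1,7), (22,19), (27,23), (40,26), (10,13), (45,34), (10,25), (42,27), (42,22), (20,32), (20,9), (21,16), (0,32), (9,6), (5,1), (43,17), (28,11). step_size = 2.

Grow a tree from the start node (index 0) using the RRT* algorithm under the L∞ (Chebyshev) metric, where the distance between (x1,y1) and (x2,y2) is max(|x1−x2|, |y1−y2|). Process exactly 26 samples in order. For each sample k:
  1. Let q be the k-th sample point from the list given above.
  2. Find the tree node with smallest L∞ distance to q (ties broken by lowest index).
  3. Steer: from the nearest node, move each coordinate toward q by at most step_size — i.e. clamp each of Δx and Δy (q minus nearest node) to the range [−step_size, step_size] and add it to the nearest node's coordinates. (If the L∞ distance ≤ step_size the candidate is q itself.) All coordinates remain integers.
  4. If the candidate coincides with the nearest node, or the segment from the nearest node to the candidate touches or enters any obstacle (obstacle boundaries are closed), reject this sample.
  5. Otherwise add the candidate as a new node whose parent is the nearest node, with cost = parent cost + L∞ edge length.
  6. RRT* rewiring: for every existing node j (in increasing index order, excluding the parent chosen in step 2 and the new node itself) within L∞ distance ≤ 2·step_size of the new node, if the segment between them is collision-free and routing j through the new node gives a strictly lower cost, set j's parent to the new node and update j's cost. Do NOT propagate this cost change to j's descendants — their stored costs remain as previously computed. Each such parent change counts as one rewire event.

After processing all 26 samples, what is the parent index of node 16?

Parent of node 16: 8

1. q=(16,10) nearest=0 d=16 new=(2,4) → add node 1 parent=0 cost=2
2. q=(7,1) nearest=1 d=5 new=(4,2) → add node 2 parent=1 cost=4
3. q=(15,25) nearest=1 d=21 new=(4,6) → add node 3 parent=1 cost=4
4. q=(6,34) nearest=3 d=28 new=(6,8) → add node 4 parent=3 cost=6
5. q=(42,0) nearest=4 d=36 new=(8,6) → add node 5 parent=4 cost=8
6. q=(21,2) nearest=5 d=13 new=(10,4) → add node 6 parent=5 cost=10
7. q=(17,24) nearest=4 d=16 new=(8,10) → add node 7 parent=4 cost=8
8. q=(5,22) nearest=7 d=12 new=(6,12) → add node 8 parent=7 cost=10
9. q=(20,2) nearest=6 d=10 new=(12,2) → add node 9 parent=6 cost=12
10. q=(1,7) nearest=1 d=3 new=(1,6) → add node 10 parent=1 cost=4
11. q=(22,19) nearest=5 d=14 new=(10,8) → add node 11 parent=5 cost=10
12. q=(27,23) nearest=11 d=17 new=(12,10) → add node 12 parent=11 cost=12
13. q=(40,26) nearest=9 d=28 new=(14,4) → add node 13 parent=9 cost=14
14. q=(10,13) nearest=7 d=3 new=(10,12) → add node 14 parent=7 cost=10
15. q=(45,34) nearest=13 d=31 new=(16,6) → add node 15 parent=13 cost=16
16. q=(10,25) nearest=8 d=13 new=(8,14) → add node 16 parent=8 cost=12
17. q=(42,27) nearest=15 d=26 new=(18,8) → add node 17 parent=15 cost=18
18. q=(42,22) nearest=17 d=24 new=(20,10) → add node 18 parent=17 cost=20
19. q=(20,32) nearest=16 d=18 new=(10,16) → add node 19 parent=16 cost=14
20. q=(20,9) nearest=18 d=1 new=(20,9) → add node 20 parent=18 cost=21
21. q=(21,16) nearest=18 d=6 new=(21,12) → add node 21 parent=18 cost=22
22. q=(0,32) nearest=19 d=16 new=(8,18) → add node 22 parent=19 cost=16
23. q=(9,6) nearest=5 d=1 new=(9,6) → add node 23 parent=5 cost=9
24. q=(5,1) nearest=2 d=1 new=(5,1) → add node 24 parent=2 cost=5
25. q=(43,17) nearest=21 d=22 new=(23,14) → add node 25 parent=21 cost=24
26. q=(28,11) nearest=25 d=5 new=(25,12) → add node 26 parent=25 cost=26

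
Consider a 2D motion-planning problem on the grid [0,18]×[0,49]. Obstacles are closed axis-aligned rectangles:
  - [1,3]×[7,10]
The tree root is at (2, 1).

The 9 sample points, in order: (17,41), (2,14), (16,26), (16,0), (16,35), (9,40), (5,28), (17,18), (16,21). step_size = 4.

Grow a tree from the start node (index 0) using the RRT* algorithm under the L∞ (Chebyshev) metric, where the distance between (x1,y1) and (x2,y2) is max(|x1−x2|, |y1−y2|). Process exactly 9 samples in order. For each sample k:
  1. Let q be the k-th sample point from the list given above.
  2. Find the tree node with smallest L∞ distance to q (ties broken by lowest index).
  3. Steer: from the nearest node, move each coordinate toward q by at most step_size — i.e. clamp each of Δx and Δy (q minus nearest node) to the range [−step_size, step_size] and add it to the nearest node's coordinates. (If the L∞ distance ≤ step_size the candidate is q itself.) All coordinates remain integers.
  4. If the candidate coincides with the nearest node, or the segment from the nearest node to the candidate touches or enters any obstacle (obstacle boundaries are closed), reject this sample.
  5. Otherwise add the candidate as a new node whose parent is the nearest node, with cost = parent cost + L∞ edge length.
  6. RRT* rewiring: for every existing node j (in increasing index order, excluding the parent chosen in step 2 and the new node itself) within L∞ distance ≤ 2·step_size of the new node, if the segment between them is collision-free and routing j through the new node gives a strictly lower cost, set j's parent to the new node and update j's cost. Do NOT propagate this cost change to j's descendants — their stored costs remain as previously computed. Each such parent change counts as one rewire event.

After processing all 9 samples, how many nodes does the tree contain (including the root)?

Node count: 9

1. q=(17,41) nearest=0 d=40 new=(6,5) → add node 1 parent=0 cost=4
2. q=(2,14) nearest=1 d=9 new=(2,9) → blocked by [1,3]×[7,10], reject
3. q=(16,26) nearest=1 d=21 new=(10,9) → add node 2 parent=1 cost=8
4. q=(16,0) nearest=2 d=9 new=(14,5) → add node 3 parent=2 cost=12
5. q=(16,35) nearest=2 d=26 new=(14,13) → add node 4 parent=2 cost=12
6. q=(9,40) nearest=4 d=27 new=(10,17) → add node 5 parent=4 cost=16
7. q=(5,28) nearest=5 d=11 new=(6,21) → add node 6 parent=5 cost=20
8. q=(17,18) nearest=4 d=5 new=(17,17) → add node 7 parent=4 cost=16
9. q=(16,21) nearest=7 d=4 new=(16,21) → add node 8 parent=7 cost=20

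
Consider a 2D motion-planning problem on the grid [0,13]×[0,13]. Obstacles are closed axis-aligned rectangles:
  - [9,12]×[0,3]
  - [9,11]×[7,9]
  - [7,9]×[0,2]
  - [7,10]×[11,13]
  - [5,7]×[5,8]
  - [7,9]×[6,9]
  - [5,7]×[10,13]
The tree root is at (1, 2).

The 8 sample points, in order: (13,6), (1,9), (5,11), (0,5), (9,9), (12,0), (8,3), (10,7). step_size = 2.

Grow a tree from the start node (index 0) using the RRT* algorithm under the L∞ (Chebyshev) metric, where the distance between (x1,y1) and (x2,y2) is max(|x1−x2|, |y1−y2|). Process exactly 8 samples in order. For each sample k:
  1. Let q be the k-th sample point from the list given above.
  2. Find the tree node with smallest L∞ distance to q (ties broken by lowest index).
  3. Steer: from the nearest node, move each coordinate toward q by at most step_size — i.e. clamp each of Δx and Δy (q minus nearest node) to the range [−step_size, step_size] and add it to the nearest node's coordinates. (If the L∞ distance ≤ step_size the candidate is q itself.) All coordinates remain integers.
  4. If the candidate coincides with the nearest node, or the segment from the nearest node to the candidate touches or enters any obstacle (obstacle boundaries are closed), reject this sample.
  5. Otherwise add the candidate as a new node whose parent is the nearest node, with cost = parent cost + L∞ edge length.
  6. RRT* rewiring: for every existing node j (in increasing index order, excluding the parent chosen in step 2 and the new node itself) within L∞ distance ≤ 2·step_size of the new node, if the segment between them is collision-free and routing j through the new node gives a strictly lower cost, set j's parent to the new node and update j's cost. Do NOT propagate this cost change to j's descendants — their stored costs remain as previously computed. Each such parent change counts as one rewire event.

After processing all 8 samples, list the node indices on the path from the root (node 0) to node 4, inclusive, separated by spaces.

1. q=(13,6) nearest=0 d=12 new=(3,4) → add node 1 parent=0 cost=2
2. q=(1,9) nearest=1 d=5 new=(1,6) → add node 2 parent=1 cost=4
3. q=(5,11) nearest=2 d=5 new=(3,8) → add node 3 parent=2 cost=6
4. q=(0,5) nearest=2 d=1 new=(0,5) → add node 4 parent=2 cost=5
5. q=(9,9) nearest=1 d=6 new=(5,6) → blocked by [5,7]×[5,8], reject
6. q=(12,0) nearest=1 d=9 new=(5,2) → add node 5 parent=1 cost=4
7. q=(8,3) nearest=5 d=3 new=(7,3) → add node 6 parent=5 cost=6
8. q=(10,7) nearest=6 d=4 new=(9,5) → add node 7 parent=6 cost=8

Path: 0 1 2 4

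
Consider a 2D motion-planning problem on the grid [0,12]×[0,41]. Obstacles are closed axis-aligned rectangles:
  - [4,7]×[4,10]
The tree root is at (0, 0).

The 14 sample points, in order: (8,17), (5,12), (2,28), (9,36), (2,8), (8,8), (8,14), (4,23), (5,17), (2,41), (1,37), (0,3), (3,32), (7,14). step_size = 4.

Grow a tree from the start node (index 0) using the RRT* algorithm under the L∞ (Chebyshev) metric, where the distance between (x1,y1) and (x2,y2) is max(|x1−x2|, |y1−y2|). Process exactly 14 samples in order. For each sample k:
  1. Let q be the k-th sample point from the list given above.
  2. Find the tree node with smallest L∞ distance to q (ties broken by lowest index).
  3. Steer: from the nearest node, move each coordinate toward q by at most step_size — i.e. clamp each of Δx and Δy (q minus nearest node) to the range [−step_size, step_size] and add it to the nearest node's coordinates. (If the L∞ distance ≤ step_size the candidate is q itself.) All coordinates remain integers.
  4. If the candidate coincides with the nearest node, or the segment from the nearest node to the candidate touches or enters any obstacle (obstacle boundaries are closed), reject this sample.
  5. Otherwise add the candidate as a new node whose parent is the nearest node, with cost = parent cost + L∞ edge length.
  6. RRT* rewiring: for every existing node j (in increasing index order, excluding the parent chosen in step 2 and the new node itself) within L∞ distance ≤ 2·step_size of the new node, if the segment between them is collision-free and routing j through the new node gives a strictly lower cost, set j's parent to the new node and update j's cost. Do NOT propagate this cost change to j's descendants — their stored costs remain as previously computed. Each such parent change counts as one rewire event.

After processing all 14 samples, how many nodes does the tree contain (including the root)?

1. q=(8,17) nearest=0 d=17 new=(4,4) → blocked by [4,7]×[4,10], reject
2. q=(5,12) nearest=0 d=12 new=(4,4) → blocked by [4,7]×[4,10], reject
3. q=(2,28) nearest=0 d=28 new=(2,4) → add node 1 parent=0 cost=4
4. q=(9,36) nearest=1 d=32 new=(6,8) → blocked by [4,7]×[4,10], reject
5. q=(2,8) nearest=1 d=4 new=(2,8) → add node 2 parent=1 cost=8
6. q=(8,8) nearest=1 d=6 new=(6,8) → blocked by [4,7]×[4,10], reject
7. q=(8,14) nearest=2 d=6 new=(6,12) → blocked by [4,7]×[4,10], reject
8. q=(4,23) nearest=2 d=15 new=(4,12) → add node 3 parent=2 cost=12
9. q=(5,17) nearest=3 d=5 new=(5,16) → add node 4 parent=3 cost=16
10. q=(2,41) nearest=4 d=25 new=(2,20) → add node 5 parent=4 cost=20
11. q=(1,37) nearest=5 d=17 new=(1,24) → add node 6 parent=5 cost=24
12. q=(0,3) nearest=1 d=2 new=(0,3) → add node 7 parent=1 cost=6
13. q=(3,32) nearest=6 d=8 new=(3,28) → add node 8 parent=6 cost=28
14. q=(7,14) nearest=4 d=2 new=(7,14) → add node 9 parent=4 cost=18

Node count: 10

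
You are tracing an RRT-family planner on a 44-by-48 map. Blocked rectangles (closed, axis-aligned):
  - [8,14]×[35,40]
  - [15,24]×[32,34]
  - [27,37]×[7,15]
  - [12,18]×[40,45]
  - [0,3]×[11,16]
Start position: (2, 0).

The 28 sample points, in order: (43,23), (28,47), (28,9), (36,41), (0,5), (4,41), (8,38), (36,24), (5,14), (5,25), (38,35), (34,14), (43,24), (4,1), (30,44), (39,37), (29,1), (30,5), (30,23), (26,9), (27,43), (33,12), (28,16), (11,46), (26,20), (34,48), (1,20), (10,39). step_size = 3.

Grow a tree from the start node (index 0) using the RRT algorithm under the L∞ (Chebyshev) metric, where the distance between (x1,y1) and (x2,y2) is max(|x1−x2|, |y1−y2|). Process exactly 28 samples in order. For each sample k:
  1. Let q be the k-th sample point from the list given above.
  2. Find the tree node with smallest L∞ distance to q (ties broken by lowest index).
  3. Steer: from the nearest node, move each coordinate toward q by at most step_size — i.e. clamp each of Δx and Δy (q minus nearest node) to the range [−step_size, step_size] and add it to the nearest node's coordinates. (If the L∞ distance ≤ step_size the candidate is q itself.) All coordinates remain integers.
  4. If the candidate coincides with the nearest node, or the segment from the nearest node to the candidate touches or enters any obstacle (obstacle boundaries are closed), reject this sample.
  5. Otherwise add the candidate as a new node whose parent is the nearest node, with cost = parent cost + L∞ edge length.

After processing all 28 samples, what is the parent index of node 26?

Parent of node 26: 10

1. q=(43,23) nearest=0 d=41 new=(5,3) → add node 1 parent=0 cost=3
2. q=(28,47) nearest=1 d=44 new=(8,6) → add node 2 parent=1 cost=6
3. q=(28,9) nearest=2 d=20 new=(11,9) → add node 3 parent=2 cost=9
4. q=(36,41) nearest=3 d=32 new=(14,12) → add node 4 parent=3 cost=12
5. q=(0,5) nearest=0 d=5 new=(0,3) → add node 5 parent=0 cost=3
6. q=(4,41) nearest=4 d=29 new=(11,15) → add node 6 parent=4 cost=15
7. q=(8,38) nearest=6 d=23 new=(8,18) → add node 7 parent=6 cost=18
8. q=(36,24) nearest=4 d=22 new=(17,15) → add node 8 parent=4 cost=15
9. q=(5,14) nearest=7 d=4 new=(5,15) → add node 9 parent=7 cost=21
10. q=(5,25) nearest=7 d=7 new=(5,21) → add node 10 parent=7 cost=21
11. q=(38,35) nearest=8 d=21 new=(20,18) → add node 11 parent=8 cost=18
12. q=(34,14) nearest=11 d=14 new=(23,15) → add node 12 parent=11 cost=21
13. q=(43,24) nearest=12 d=20 new=(26,18) → add node 13 parent=12 cost=24
14. q=(4,1) nearest=0 d=2 new=(4,1) → add node 14 parent=0 cost=2
15. q=(30,44) nearest=10 d=25 new=(8,24) → add node 15 parent=10 cost=24
16. q=(39,37) nearest=11 d=19 new=(23,21) → add node 16 parent=11 cost=21
17. q=(29,1) nearest=8 d=14 new=(20,12) → add node 17 parent=8 cost=18
18. q=(30,5) nearest=12 d=10 new=(26,12) → add node 18 parent=12 cost=24
19. q=(30,23) nearest=13 d=5 new=(29,21) → add node 19 parent=13 cost=27
20. q=(26,9) nearest=18 d=3 new=(26,9) → add node 20 parent=18 cost=27
21. q=(27,43) nearest=15 d=19 new=(11,27) → add node 21 parent=15 cost=27
22. q=(33,12) nearest=13 d=7 new=(29,15) → blocked by [27,37]×[7,15], reject
23. q=(28,16) nearest=13 d=2 new=(28,16) → add node 22 parent=13 cost=26
24. q=(11,46) nearest=21 d=19 new=(11,30) → add node 23 parent=21 cost=30
25. q=(26,20) nearest=13 d=2 new=(26,20) → add node 24 parent=13 cost=26
26. q=(34,48) nearest=21 d=23 new=(14,30) → add node 25 parent=21 cost=30
27. q=(1,20) nearest=10 d=4 new=(2,20) → add node 26 parent=10 cost=24
28. q=(10,39) nearest=23 d=9 new=(10,33) → add node 27 parent=23 cost=33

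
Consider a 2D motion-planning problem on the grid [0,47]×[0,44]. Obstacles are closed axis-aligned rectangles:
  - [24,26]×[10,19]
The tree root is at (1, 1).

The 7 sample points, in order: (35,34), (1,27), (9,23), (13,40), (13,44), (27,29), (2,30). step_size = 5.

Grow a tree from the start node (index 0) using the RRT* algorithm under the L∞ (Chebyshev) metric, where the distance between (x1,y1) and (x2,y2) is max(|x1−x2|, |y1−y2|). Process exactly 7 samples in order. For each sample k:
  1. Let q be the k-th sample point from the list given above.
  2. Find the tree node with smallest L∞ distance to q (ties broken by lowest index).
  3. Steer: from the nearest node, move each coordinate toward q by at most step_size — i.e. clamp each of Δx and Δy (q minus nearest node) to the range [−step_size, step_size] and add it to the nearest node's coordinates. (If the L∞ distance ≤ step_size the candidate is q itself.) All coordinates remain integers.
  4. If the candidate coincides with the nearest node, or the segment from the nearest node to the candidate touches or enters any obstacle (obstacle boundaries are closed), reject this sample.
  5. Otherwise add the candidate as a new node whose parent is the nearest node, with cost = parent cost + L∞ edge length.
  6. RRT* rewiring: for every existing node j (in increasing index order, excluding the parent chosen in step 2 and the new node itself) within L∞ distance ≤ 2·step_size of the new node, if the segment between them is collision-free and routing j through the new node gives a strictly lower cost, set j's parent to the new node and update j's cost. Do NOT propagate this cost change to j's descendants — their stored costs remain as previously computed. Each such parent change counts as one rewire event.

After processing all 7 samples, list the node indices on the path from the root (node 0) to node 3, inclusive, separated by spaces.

Path: 0 1 2 3

1. q=(35,34) nearest=0 d=34 new=(6,6) → add node 1 parent=0 cost=5
2. q=(1,27) nearest=1 d=21 new=(1,11) → add node 2 parent=1 cost=10
3. q=(9,23) nearest=2 d=12 new=(6,16) → add node 3 parent=2 cost=15
4. q=(13,40) nearest=3 d=24 new=(11,21) → add node 4 parent=3 cost=20
5. q=(13,44) nearest=4 d=23 new=(13,26) → add node 5 parent=4 cost=25
6. q=(27,29) nearest=5 d=14 new=(18,29) → add node 6 parent=5 cost=30
7. q=(2,30) nearest=4 d=9 new=(6,26) → add node 7 parent=4 cost=25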